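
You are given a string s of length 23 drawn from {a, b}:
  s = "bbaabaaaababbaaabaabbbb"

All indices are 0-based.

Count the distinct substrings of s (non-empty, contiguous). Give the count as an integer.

rank→(start, suffix):
  0 → (5, 'aaaababbaaabaabbbb')
  1 → (13, 'aaabaabbbb')
  2 → (6, 'aaababbaaabaabbbb')
  3 → (2, 'aabaaaababbaaabaabbbb')
  4 → (14, 'aabaabbbb')
  5 → (7, 'aababbaaabaabbbb')
  6 → (17, 'aabbbb')
  7 → (3, 'abaaaababbaaabaabbbb')
  8 → (15, 'abaabbbb')
  9 → (8, 'ababbaaabaabbbb')
  10 → (10, 'abbaaabaabbbb')
  11 → (18, 'abbbb')
  12 → (22, 'b')
  13 → (4, 'baaaababbaaabaabbbb')
  14 → (12, 'baaabaabbbb')
  15 → (1, 'baabaaaababbaaabaabbbb')
  16 → (16, 'baabbbb')
  17 → (9, 'babbaaabaabbbb')
  18 → (21, 'bb')
  19 → (11, 'bbaaabaabbbb')
  20 → (0, 'bbaabaaaababbaaabaabbbb')
  21 → (20, 'bbb')
  22 → (19, 'bbbb')

SA = [5, 13, 6, 2, 14, 7, 17, 3, 15, 8, 10, 18, 22, 4, 12, 1, 16, 9, 21, 11, 0, 20, 19]
i: (SA[i-1],SA[i]) lcp shared
  1: (5,13) 3 'aaa'
  2: (13,6) 5 'aaaba'
  3: (6,2) 2 'aa'
  4: (2,14) 5 'aabaa'
  5: (14,7) 4 'aaba'
  6: (7,17) 3 'aab'
  7: (17,3) 1 'a'
  8: (3,15) 4 'abaa'
  9: (15,8) 3 'aba'
  10: (8,10) 2 'ab'
  11: (10,18) 3 'abb'
  12: (18,22) 0 ''
  13: (22,4) 1 'b'
  14: (4,12) 4 'baaa'
  15: (12,1) 3 'baa'
  16: (1,16) 4 'baab'
  17: (16,9) 2 'ba'
  18: (9,21) 1 'b'
  19: (21,11) 2 'bb'
  20: (11,0) 4 'bbaa'
  21: (0,20) 2 'bb'
  22: (20,19) 3 'bbb'

n(n+1)/2 = 23·24/2 = 276
Σ LCP = 0 + 3 + 5 + 2 + 5 + 4 + 3 + 1 + 4 + 3 + 2 + 3 + 0 + 1 + 4 + 3 + 4 + 2 + 1 + 2 + 4 + 2 + 3 = 61
distinct = 276 − 61 = 215

215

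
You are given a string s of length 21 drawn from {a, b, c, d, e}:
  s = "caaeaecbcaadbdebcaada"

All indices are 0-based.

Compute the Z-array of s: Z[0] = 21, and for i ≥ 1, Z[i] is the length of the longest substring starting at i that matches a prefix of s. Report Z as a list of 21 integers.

[21, 0, 0, 0, 0, 0, 1, 0, 3, 0, 0, 0, 0, 0, 0, 0, 3, 0, 0, 0, 0]

Z[0]=21
i=1: i≥r, start 0; Z[1]=0
i=2: i≥r, start 0; Z[2]=0
i=3: i≥r, start 0; Z[3]=0
i=4: i≥r, start 0; Z[4]=0
i=5: i≥r, start 0; Z[5]=0
i=6: i≥r, start 0; Z[6]=1 extend→box=[6,7)
i=7: i≥r, start 0; Z[7]=0
i=8: i≥r, start 0; Z[8]=3 extend→box=[8,11)
i=9: min(r-i=2, Z[1]=0)=0; Z[9]=0
i=10: min(r-i=1, Z[2]=0)=0; Z[10]=0
i=11: i≥r, start 0; Z[11]=0
i=12: i≥r, start 0; Z[12]=0
i=13: i≥r, start 0; Z[13]=0
i=14: i≥r, start 0; Z[14]=0
i=15: i≥r, start 0; Z[15]=0
i=16: i≥r, start 0; Z[16]=3 extend→box=[16,19)
i=17: min(r-i=2, Z[1]=0)=0; Z[17]=0
i=18: min(r-i=1, Z[2]=0)=0; Z[18]=0
i=19: i≥r, start 0; Z[19]=0
i=20: i≥r, start 0; Z[20]=0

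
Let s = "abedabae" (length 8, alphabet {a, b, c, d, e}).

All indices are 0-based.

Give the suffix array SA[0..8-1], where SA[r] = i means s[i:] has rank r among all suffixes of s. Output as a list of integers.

rank→(start, suffix):
  0 → (4, 'abae')
  1 → (0, 'abedabae')
  2 → (6, 'ae')
  3 → (5, 'bae')
  4 → (1, 'bedabae')
  5 → (3, 'dabae')
  6 → (7, 'e')
  7 → (2, 'edabae')

[4, 0, 6, 5, 1, 3, 7, 2]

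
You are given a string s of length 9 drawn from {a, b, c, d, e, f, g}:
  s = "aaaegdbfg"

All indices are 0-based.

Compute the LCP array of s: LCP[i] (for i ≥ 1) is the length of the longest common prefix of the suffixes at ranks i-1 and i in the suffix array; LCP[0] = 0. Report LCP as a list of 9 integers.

[0, 2, 1, 0, 0, 0, 0, 0, 1]

rank | idx | suffix
   0 |   0 | aaaegdbfg
   1 |   1 | aaegdbfg
   2 |   2 | aegdbfg
   3 |   6 | bfg
   4 |   5 | dbfg
   5 |   3 | egdbfg
   6 |   7 | fg
   7 |   8 | g
   8 |   4 | gdbfg

SA = [0, 1, 2, 6, 5, 3, 7, 8, 4]
[i] adj suffixes → lcp
  [1] 0/1 → 2 ('aa')
  [2] 1/2 → 1 ('a')
  [3] 2/6 → 0 ('')
  [4] 6/5 → 0 ('')
  [5] 5/3 → 0 ('')
  [6] 3/7 → 0 ('')
  [7] 7/8 → 0 ('')
  [8] 8/4 → 1 ('g')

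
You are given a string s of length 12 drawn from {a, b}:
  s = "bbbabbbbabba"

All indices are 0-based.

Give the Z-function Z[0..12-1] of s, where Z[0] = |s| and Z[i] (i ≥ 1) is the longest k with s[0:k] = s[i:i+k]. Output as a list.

[12, 2, 1, 0, 3, 6, 2, 1, 0, 2, 1, 0]

Z[0]=12
i=1: i≥r, start 0; Z[1]=2 extend→box=[1,3)
i=2: min(r-i=1, Z[1]=2)=1; Z[2]=1
i=3: i≥r, start 0; Z[3]=0
i=4: i≥r, start 0; Z[4]=3 extend→box=[4,7)
i=5: min(r-i=2, Z[1]=2)=2; Z[5]=6 extend→box=[5,11)
i=6: min(r-i=5, Z[1]=2)=2; Z[6]=2
i=7: min(r-i=4, Z[2]=1)=1; Z[7]=1
i=8: min(r-i=3, Z[3]=0)=0; Z[8]=0
i=9: min(r-i=2, Z[4]=3)=2; Z[9]=2
i=10: min(r-i=1, Z[5]=6)=1; Z[10]=1
i=11: i≥r, start 0; Z[11]=0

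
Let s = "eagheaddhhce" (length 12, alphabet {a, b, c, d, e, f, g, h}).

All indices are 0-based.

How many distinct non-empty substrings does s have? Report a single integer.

71

rank→(start, suffix):
  0 → (5, 'addhhce')
  1 → (1, 'agheaddhhce')
  2 → (10, 'ce')
  3 → (6, 'ddhhce')
  4 → (7, 'dhhce')
  5 → (11, 'e')
  6 → (4, 'eaddhhce')
  7 → (0, 'eagheaddhhce')
  8 → (2, 'gheaddhhce')
  9 → (9, 'hce')
  10 → (3, 'headdhhce')
  11 → (8, 'hhce')

SA = [5, 1, 10, 6, 7, 11, 4, 0, 2, 9, 3, 8]
i: (SA[i-1],SA[i]) lcp shared
  1: (5,1) 1 'a'
  2: (1,10) 0 ''
  3: (10,6) 0 ''
  4: (6,7) 1 'd'
  5: (7,11) 0 ''
  6: (11,4) 1 'e'
  7: (4,0) 2 'ea'
  8: (0,2) 0 ''
  9: (2,9) 0 ''
  10: (9,3) 1 'h'
  11: (3,8) 1 'h'

n(n+1)/2 = 12·13/2 = 78
Σ LCP = 0 + 1 + 0 + 0 + 1 + 0 + 1 + 2 + 0 + 0 + 1 + 1 = 7
distinct = 78 − 7 = 71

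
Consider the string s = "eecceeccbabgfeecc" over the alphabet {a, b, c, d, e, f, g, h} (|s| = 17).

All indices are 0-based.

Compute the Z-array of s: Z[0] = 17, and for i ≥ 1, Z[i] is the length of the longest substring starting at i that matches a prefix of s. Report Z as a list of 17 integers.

Z[0]=17
i=1: fresh scan; Z[1]=1 grow→box=[1,2)
i=2: fresh scan; Z[2]=0
i=3: fresh scan; Z[3]=0
i=4: fresh scan; Z[4]=4 grow→box=[4,8)
i=5: min(r-i=3, Z[1]=1)=1; Z[5]=1
i=6: min(r-i=2, Z[2]=0)=0; Z[6]=0
i=7: min(r-i=1, Z[3]=0)=0; Z[7]=0
i=8: fresh scan; Z[8]=0
i=9: fresh scan; Z[9]=0
i=10: fresh scan; Z[10]=0
i=11: fresh scan; Z[11]=0
i=12: fresh scan; Z[12]=0
i=13: fresh scan; Z[13]=4 grow→box=[13,17)
i=14: min(r-i=3, Z[1]=1)=1; Z[14]=1
i=15: min(r-i=2, Z[2]=0)=0; Z[15]=0
i=16: min(r-i=1, Z[3]=0)=0; Z[16]=0

[17, 1, 0, 0, 4, 1, 0, 0, 0, 0, 0, 0, 0, 4, 1, 0, 0]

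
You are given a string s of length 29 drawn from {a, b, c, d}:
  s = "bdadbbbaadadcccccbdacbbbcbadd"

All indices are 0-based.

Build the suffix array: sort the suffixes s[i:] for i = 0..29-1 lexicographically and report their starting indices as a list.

[7, 19, 8, 2, 10, 26, 6, 25, 5, 4, 21, 22, 23, 17, 0, 24, 20, 16, 15, 14, 13, 12, 28, 18, 1, 9, 3, 11, 27]

rank | idx | suffix
   0 |   7 | aadadcccccbdacbbbcbadd
   1 |  19 | acbbbcbadd
   2 |   8 | adadcccccbdacbbbcbadd
   3 |   2 | adbbbaadadcccccbdacbbbcbadd
   4 |  10 | adcccccbdacbbbcbadd
   5 |  26 | add
   6 |   6 | baadadcccccbdacbbbcbadd
   7 |  25 | badd
   8 |   5 | bbaadadcccccbdacbbbcbadd
   9 |   4 | bbbaadadcccccbdacbbbcbadd
  10 |  21 | bbbcbadd
  11 |  22 | bbcbadd
  12 |  23 | bcbadd
  13 |  17 | bdacbbbcbadd
  14 |   0 | bdadbbbaadadcccccbdacbbbcbadd
  15 |  24 | cbadd
  16 |  20 | cbbbcbadd
  17 |  16 | cbdacbbbcbadd
  18 |  15 | ccbdacbbbcbadd
  19 |  14 | cccbdacbbbcbadd
  20 |  13 | ccccbdacbbbcbadd
  21 |  12 | cccccbdacbbbcbadd
  22 |  28 | d
  23 |  18 | dacbbbcbadd
  24 |   1 | dadbbbaadadcccccbdacbbbcbadd
  25 |   9 | dadcccccbdacbbbcbadd
  26 |   3 | dbbbaadadcccccbdacbbbcbadd
  27 |  11 | dcccccbdacbbbcbadd
  28 |  27 | dd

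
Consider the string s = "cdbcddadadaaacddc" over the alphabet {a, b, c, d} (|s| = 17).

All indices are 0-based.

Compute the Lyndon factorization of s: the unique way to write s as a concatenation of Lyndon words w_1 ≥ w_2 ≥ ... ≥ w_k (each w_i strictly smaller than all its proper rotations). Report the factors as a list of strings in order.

["cd", "bcdd", "ad", "ad", "aaacddc"]

emit factor 1: 'cd' (i=0, period=2)
emit factor 2: 'bcdd' (i=2, period=4)
emit factor 3: 'ad' (i=6, period=2)
emit factor 4: 'ad' (i=8, period=2)
emit factor 5: 'aaacddc' (i=10, period=7)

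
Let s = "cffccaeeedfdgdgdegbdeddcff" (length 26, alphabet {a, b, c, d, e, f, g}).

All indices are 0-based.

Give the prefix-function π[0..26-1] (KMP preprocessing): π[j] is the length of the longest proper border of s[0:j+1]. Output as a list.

[0, 0, 0, 1, 1, 0, 0, 0, 0, 0, 0, 0, 0, 0, 0, 0, 0, 0, 0, 0, 0, 0, 0, 1, 2, 3]

π[0] = 0
j=1 s[j]='f': π[1]=0 (border '')
j=2 s[j]='f': π[2]=0 (border '')
j=3 s[j]='c': π[3]=1 (border 'c')
j=4 s[j]='c': k: 1→0; π[4]=1 (border 'c')
j=5 s[j]='a': k: 1→0; π[5]=0 (border '')
j=6 s[j]='e': π[6]=0 (border '')
j=7 s[j]='e': π[7]=0 (border '')
j=8 s[j]='e': π[8]=0 (border '')
j=9 s[j]='d': π[9]=0 (border '')
j=10 s[j]='f': π[10]=0 (border '')
j=11 s[j]='d': π[11]=0 (border '')
j=12 s[j]='g': π[12]=0 (border '')
j=13 s[j]='d': π[13]=0 (border '')
j=14 s[j]='g': π[14]=0 (border '')
j=15 s[j]='d': π[15]=0 (border '')
j=16 s[j]='e': π[16]=0 (border '')
j=17 s[j]='g': π[17]=0 (border '')
j=18 s[j]='b': π[18]=0 (border '')
j=19 s[j]='d': π[19]=0 (border '')
j=20 s[j]='e': π[20]=0 (border '')
j=21 s[j]='d': π[21]=0 (border '')
j=22 s[j]='d': π[22]=0 (border '')
j=23 s[j]='c': π[23]=1 (border 'c')
j=24 s[j]='f': π[24]=2 (border 'cf')
j=25 s[j]='f': π[25]=3 (border 'cff')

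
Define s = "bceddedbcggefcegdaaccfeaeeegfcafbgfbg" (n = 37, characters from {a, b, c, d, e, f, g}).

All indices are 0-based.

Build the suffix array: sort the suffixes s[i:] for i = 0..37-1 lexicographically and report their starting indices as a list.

[17, 18, 23, 30, 0, 7, 35, 32, 29, 19, 1, 13, 20, 8, 16, 6, 3, 4, 22, 5, 2, 24, 25, 11, 14, 26, 34, 31, 28, 12, 21, 36, 15, 10, 33, 27, 9]

sorted suffixes:
  #0 SA[0]=17  'aaccfeaeeegfcafbgfbg'
  #1 SA[1]=18  'accfeaeeegfcafbgfbg'
  #2 SA[2]=23  'aeeegfcafbgfbg'
  #3 SA[3]=30  'afbgfbg'
  #4 SA[4]=0  'bceddedbcggefcegdaaccfeaeeegfcafbgfbg'
  #5 SA[5]=7  'bcggefcegdaaccfeaeeegfcafbgfbg'
  #6 SA[6]=35  'bg'
  #7 SA[7]=32  'bgfbg'
  #8 SA[8]=29  'cafbgfbg'
  #9 SA[9]=19  'ccfeaeeegfcafbgfbg'
  #10 SA[10]=1  'ceddedbcggefcegdaaccfeaeeegfcafbgfbg'
  #11 SA[11]=13  'cegdaaccfeaeeegfcafbgfbg'
  #12 SA[12]=20  'cfeaeeegfcafbgfbg'
  #13 SA[13]=8  'cggefcegdaaccfeaeeegfcafbgfbg'
  #14 SA[14]=16  'daaccfeaeeegfcafbgfbg'
  #15 SA[15]=6  'dbcggefcegdaaccfeaeeegfcafbgfbg'
  #16 SA[16]=3  'ddedbcggefcegdaaccfeaeeegfcafbgfbg'
  #17 SA[17]=4  'dedbcggefcegdaaccfeaeeegfcafbgfbg'
  #18 SA[18]=22  'eaeeegfcafbgfbg'
  #19 SA[19]=5  'edbcggefcegdaaccfeaeeegfcafbgfbg'
  #20 SA[20]=2  'eddedbcggefcegdaaccfeaeeegfcafbgfbg'
  #21 SA[21]=24  'eeegfcafbgfbg'
  #22 SA[22]=25  'eegfcafbgfbg'
  #23 SA[23]=11  'efcegdaaccfeaeeegfcafbgfbg'
  #24 SA[24]=14  'egdaaccfeaeeegfcafbgfbg'
  #25 SA[25]=26  'egfcafbgfbg'
  #26 SA[26]=34  'fbg'
  #27 SA[27]=31  'fbgfbg'
  #28 SA[28]=28  'fcafbgfbg'
  #29 SA[29]=12  'fcegdaaccfeaeeegfcafbgfbg'
  #30 SA[30]=21  'feaeeegfcafbgfbg'
  #31 SA[31]=36  'g'
  #32 SA[32]=15  'gdaaccfeaeeegfcafbgfbg'
  #33 SA[33]=10  'gefcegdaaccfeaeeegfcafbgfbg'
  #34 SA[34]=33  'gfbg'
  #35 SA[35]=27  'gfcafbgfbg'
  #36 SA[36]=9  'ggefcegdaaccfeaeeegfcafbgfbg'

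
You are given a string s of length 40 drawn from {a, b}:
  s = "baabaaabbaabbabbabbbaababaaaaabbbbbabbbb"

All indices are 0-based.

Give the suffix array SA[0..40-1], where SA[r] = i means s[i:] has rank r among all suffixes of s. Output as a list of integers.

sorted suffixes:
  #0 SA[0]=25  'aaaaabbbbbabbbb'
  #1 SA[1]=26  'aaaabbbbbabbbb'
  #2 SA[2]=4  'aaabbaabbabbabbbaababaaaaabbbbbabbbb'
  #3 SA[3]=27  'aaabbbbbabbbb'
  #4 SA[4]=1  'aabaaabbaabbabbabbbaababaaaaabbbbbabbbb'
  #5 SA[5]=20  'aababaaaaabbbbbabbbb'
  #6 SA[6]=5  'aabbaabbabbabbbaababaaaaabbbbbabbbb'
  #7 SA[7]=9  'aabbabbabbbaababaaaaabbbbbabbbb'
  #8 SA[8]=28  'aabbbbbabbbb'
  #9 SA[9]=23  'abaaaaabbbbbabbbb'
  #10 SA[10]=2  'abaaabbaabbabbabbbaababaaaaabbbbbabbbb'
  #11 SA[11]=21  'ababaaaaabbbbbabbbb'
  #12 SA[12]=6  'abbaabbabbabbbaababaaaaabbbbbabbbb'
  #13 SA[13]=10  'abbabbabbbaababaaaaabbbbbabbbb'
  #14 SA[14]=13  'abbabbbaababaaaaabbbbbabbbb'
  #15 SA[15]=16  'abbbaababaaaaabbbbbabbbb'
  #16 SA[16]=35  'abbbb'
  #17 SA[17]=29  'abbbbbabbbb'
  #18 SA[18]=39  'b'
  #19 SA[19]=24  'baaaaabbbbbabbbb'
  #20 SA[20]=3  'baaabbaabbabbabbbaababaaaaabbbbbabbbb'
  #21 SA[21]=0  'baabaaabbaabbabbabbbaababaaaaabbbbbabbbb'
  #22 SA[22]=19  'baababaaaaabbbbbabbbb'
  #23 SA[23]=8  'baabbabbabbbaababaaaaabbbbbabbbb'
  #24 SA[24]=22  'babaaaaabbbbbabbbb'
  #25 SA[25]=12  'babbabbbaababaaaaabbbbbabbbb'
  #26 SA[26]=15  'babbbaababaaaaabbbbbabbbb'
  #27 SA[27]=34  'babbbb'
  #28 SA[28]=38  'bb'
  #29 SA[29]=18  'bbaababaaaaabbbbbabbbb'
  #30 SA[30]=7  'bbaabbabbabbbaababaaaaabbbbbabbbb'
  #31 SA[31]=11  'bbabbabbbaababaaaaabbbbbabbbb'
  #32 SA[32]=14  'bbabbbaababaaaaabbbbbabbbb'
  #33 SA[33]=33  'bbabbbb'
  #34 SA[34]=37  'bbb'
  #35 SA[35]=17  'bbbaababaaaaabbbbbabbbb'
  #36 SA[36]=32  'bbbabbbb'
  #37 SA[37]=36  'bbbb'
  #38 SA[38]=31  'bbbbabbbb'
  #39 SA[39]=30  'bbbbbabbbb'

[25, 26, 4, 27, 1, 20, 5, 9, 28, 23, 2, 21, 6, 10, 13, 16, 35, 29, 39, 24, 3, 0, 19, 8, 22, 12, 15, 34, 38, 18, 7, 11, 14, 33, 37, 17, 32, 36, 31, 30]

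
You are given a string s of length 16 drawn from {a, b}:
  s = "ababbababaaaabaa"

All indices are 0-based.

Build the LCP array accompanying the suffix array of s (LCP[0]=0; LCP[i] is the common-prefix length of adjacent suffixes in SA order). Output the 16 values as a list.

sorted suffixes:
  #0 SA[0]=15  'a'
  #1 SA[1]=14  'aa'
  #2 SA[2]=9  'aaaabaa'
  #3 SA[3]=10  'aaabaa'
  #4 SA[4]=11  'aabaa'
  #5 SA[5]=12  'abaa'
  #6 SA[6]=7  'abaaaabaa'
  #7 SA[7]=5  'ababaaaabaa'
  #8 SA[8]=0  'ababbababaaaabaa'
  #9 SA[9]=2  'abbababaaaabaa'
  #10 SA[10]=13  'baa'
  #11 SA[11]=8  'baaaabaa'
  #12 SA[12]=6  'babaaaabaa'
  #13 SA[13]=4  'bababaaaabaa'
  #14 SA[14]=1  'babbababaaaabaa'
  #15 SA[15]=3  'bbababaaaabaa'

SA = [15, 14, 9, 10, 11, 12, 7, 5, 0, 2, 13, 8, 6, 4, 1, 3]
rank  pair      lcp
   1  s[15:],s[14:]  1  'a'
   2  s[14:],s[9:]  2  'aa'
   3  s[9:],s[10:]  3  'aaa'
   4  s[10:],s[11:]  2  'aa'
   5  s[11:],s[12:]  1  'a'
   6  s[12:],s[7:]  4  'abaa'
   7  s[7:],s[5:]  3  'aba'
   8  s[5:],s[0:]  4  'abab'
   9  s[0:],s[2:]  2  'ab'
  10  s[2:],s[13:]  0  ''
  11  s[13:],s[8:]  3  'baa'
  12  s[8:],s[6:]  2  'ba'
  13  s[6:],s[4:]  4  'baba'
  14  s[4:],s[1:]  3  'bab'
  15  s[1:],s[3:]  1  'b'

[0, 1, 2, 3, 2, 1, 4, 3, 4, 2, 0, 3, 2, 4, 3, 1]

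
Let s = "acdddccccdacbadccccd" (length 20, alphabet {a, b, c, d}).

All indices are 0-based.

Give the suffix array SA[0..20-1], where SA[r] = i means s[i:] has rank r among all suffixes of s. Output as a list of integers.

sorted suffixes:
  #0 SA[0]=10  'acbadccccd'
  #1 SA[1]=0  'acdddccccdacbadccccd'
  #2 SA[2]=13  'adccccd'
  #3 SA[3]=12  'badccccd'
  #4 SA[4]=11  'cbadccccd'
  #5 SA[5]=15  'ccccd'
  #6 SA[6]=5  'ccccdacbadccccd'
  #7 SA[7]=16  'cccd'
  #8 SA[8]=6  'cccdacbadccccd'
  #9 SA[9]=17  'ccd'
  #10 SA[10]=7  'ccdacbadccccd'
  #11 SA[11]=18  'cd'
  #12 SA[12]=8  'cdacbadccccd'
  #13 SA[13]=1  'cdddccccdacbadccccd'
  #14 SA[14]=19  'd'
  #15 SA[15]=9  'dacbadccccd'
  #16 SA[16]=14  'dccccd'
  #17 SA[17]=4  'dccccdacbadccccd'
  #18 SA[18]=3  'ddccccdacbadccccd'
  #19 SA[19]=2  'dddccccdacbadccccd'

[10, 0, 13, 12, 11, 15, 5, 16, 6, 17, 7, 18, 8, 1, 19, 9, 14, 4, 3, 2]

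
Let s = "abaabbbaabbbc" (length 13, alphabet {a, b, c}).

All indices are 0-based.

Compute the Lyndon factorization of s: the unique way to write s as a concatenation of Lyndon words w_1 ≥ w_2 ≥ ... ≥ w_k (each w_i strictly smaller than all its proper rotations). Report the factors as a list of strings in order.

["ab", "aabbbaabbbc"]

emit factor 1: 'ab' (i=0, period=2)
emit factor 2: 'aabbbaabbbc' (i=2, period=11)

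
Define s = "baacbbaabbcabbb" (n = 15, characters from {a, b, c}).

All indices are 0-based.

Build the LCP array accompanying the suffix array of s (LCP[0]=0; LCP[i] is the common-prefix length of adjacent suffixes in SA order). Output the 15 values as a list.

[0, 2, 1, 3, 1, 0, 1, 3, 1, 2, 2, 2, 1, 0, 1]

rank→(start, suffix):
  0 → (6, 'aabbcabbb')
  1 → (1, 'aacbbaabbcabbb')
  2 → (11, 'abbb')
  3 → (7, 'abbcabbb')
  4 → (2, 'acbbaabbcabbb')
  5 → (14, 'b')
  6 → (5, 'baabbcabbb')
  7 → (0, 'baacbbaabbcabbb')
  8 → (13, 'bb')
  9 → (4, 'bbaabbcabbb')
  10 → (12, 'bbb')
  11 → (8, 'bbcabbb')
  12 → (9, 'bcabbb')
  13 → (10, 'cabbb')
  14 → (3, 'cbbaabbcabbb')

SA = [6, 1, 11, 7, 2, 14, 5, 0, 13, 4, 12, 8, 9, 10, 3]
i: (SA[i-1],SA[i]) lcp shared
  1: (6,1) 2 'aa'
  2: (1,11) 1 'a'
  3: (11,7) 3 'abb'
  4: (7,2) 1 'a'
  5: (2,14) 0 ''
  6: (14,5) 1 'b'
  7: (5,0) 3 'baa'
  8: (0,13) 1 'b'
  9: (13,4) 2 'bb'
  10: (4,12) 2 'bb'
  11: (12,8) 2 'bb'
  12: (8,9) 1 'b'
  13: (9,10) 0 ''
  14: (10,3) 1 'c'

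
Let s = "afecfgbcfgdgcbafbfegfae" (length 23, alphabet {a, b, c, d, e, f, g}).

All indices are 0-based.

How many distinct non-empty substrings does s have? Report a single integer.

255

rank→(start, suffix):
  0 → (21, 'ae')
  1 → (14, 'afbfegfae')
  2 → (0, 'afecfgbcfgdgcbafbfegfae')
  3 → (13, 'bafbfegfae')
  4 → (6, 'bcfgdgcbafbfegfae')
  5 → (16, 'bfegfae')
  6 → (12, 'cbafbfegfae')
  7 → (3, 'cfgbcfgdgcbafbfegfae')
  8 → (7, 'cfgdgcbafbfegfae')
  9 → (10, 'dgcbafbfegfae')
  10 → (22, 'e')
  11 → (2, 'ecfgbcfgdgcbafbfegfae')
  12 → (18, 'egfae')
  13 → (20, 'fae')
  14 → (15, 'fbfegfae')
  15 → (1, 'fecfgbcfgdgcbafbfegfae')
  16 → (17, 'fegfae')
  17 → (4, 'fgbcfgdgcbafbfegfae')
  18 → (8, 'fgdgcbafbfegfae')
  19 → (5, 'gbcfgdgcbafbfegfae')
  20 → (11, 'gcbafbfegfae')
  21 → (9, 'gdgcbafbfegfae')
  22 → (19, 'gfae')

SA = [21, 14, 0, 13, 6, 16, 12, 3, 7, 10, 22, 2, 18, 20, 15, 1, 17, 4, 8, 5, 11, 9, 19]
i: (SA[i-1],SA[i]) lcp shared
  1: (21,14) 1 'a'
  2: (14,0) 2 'af'
  3: (0,13) 0 ''
  4: (13,6) 1 'b'
  5: (6,16) 1 'b'
  6: (16,12) 0 ''
  7: (12,3) 1 'c'
  8: (3,7) 3 'cfg'
  9: (7,10) 0 ''
  10: (10,22) 0 ''
  11: (22,2) 1 'e'
  12: (2,18) 1 'e'
  13: (18,20) 0 ''
  14: (20,15) 1 'f'
  15: (15,1) 1 'f'
  16: (1,17) 2 'fe'
  17: (17,4) 1 'f'
  18: (4,8) 2 'fg'
  19: (8,5) 0 ''
  20: (5,11) 1 'g'
  21: (11,9) 1 'g'
  22: (9,19) 1 'g'

n(n+1)/2 = 23·24/2 = 276
Σ LCP = 0 + 1 + 2 + 0 + 1 + 1 + 0 + 1 + 3 + 0 + 0 + 1 + 1 + 0 + 1 + 1 + 2 + 1 + 2 + 0 + 1 + 1 + 1 = 21
distinct = 276 − 21 = 255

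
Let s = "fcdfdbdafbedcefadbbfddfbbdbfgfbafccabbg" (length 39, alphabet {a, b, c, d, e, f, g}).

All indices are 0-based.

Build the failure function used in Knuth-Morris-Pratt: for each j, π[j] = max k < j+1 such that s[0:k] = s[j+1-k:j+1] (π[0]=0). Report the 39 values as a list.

π[0] = 0
j=1 s[j]='c': π[1]=0 (border '')
j=2 s[j]='d': π[2]=0 (border '')
j=3 s[j]='f': π[3]=1 (border 'f')
j=4 s[j]='d': k: 1→0; π[4]=0 (border '')
j=5 s[j]='b': π[5]=0 (border '')
j=6 s[j]='d': π[6]=0 (border '')
j=7 s[j]='a': π[7]=0 (border '')
j=8 s[j]='f': π[8]=1 (border 'f')
j=9 s[j]='b': k: 1→0; π[9]=0 (border '')
j=10 s[j]='e': π[10]=0 (border '')
j=11 s[j]='d': π[11]=0 (border '')
j=12 s[j]='c': π[12]=0 (border '')
j=13 s[j]='e': π[13]=0 (border '')
j=14 s[j]='f': π[14]=1 (border 'f')
j=15 s[j]='a': k: 1→0; π[15]=0 (border '')
j=16 s[j]='d': π[16]=0 (border '')
j=17 s[j]='b': π[17]=0 (border '')
j=18 s[j]='b': π[18]=0 (border '')
j=19 s[j]='f': π[19]=1 (border 'f')
j=20 s[j]='d': k: 1→0; π[20]=0 (border '')
j=21 s[j]='d': π[21]=0 (border '')
j=22 s[j]='f': π[22]=1 (border 'f')
j=23 s[j]='b': k: 1→0; π[23]=0 (border '')
j=24 s[j]='b': π[24]=0 (border '')
j=25 s[j]='d': π[25]=0 (border '')
j=26 s[j]='b': π[26]=0 (border '')
j=27 s[j]='f': π[27]=1 (border 'f')
j=28 s[j]='g': k: 1→0; π[28]=0 (border '')
j=29 s[j]='f': π[29]=1 (border 'f')
j=30 s[j]='b': k: 1→0; π[30]=0 (border '')
j=31 s[j]='a': π[31]=0 (border '')
j=32 s[j]='f': π[32]=1 (border 'f')
j=33 s[j]='c': π[33]=2 (border 'fc')
j=34 s[j]='c': k: 2→0; π[34]=0 (border '')
j=35 s[j]='a': π[35]=0 (border '')
j=36 s[j]='b': π[36]=0 (border '')
j=37 s[j]='b': π[37]=0 (border '')
j=38 s[j]='g': π[38]=0 (border '')

[0, 0, 0, 1, 0, 0, 0, 0, 1, 0, 0, 0, 0, 0, 1, 0, 0, 0, 0, 1, 0, 0, 1, 0, 0, 0, 0, 1, 0, 1, 0, 0, 1, 2, 0, 0, 0, 0, 0]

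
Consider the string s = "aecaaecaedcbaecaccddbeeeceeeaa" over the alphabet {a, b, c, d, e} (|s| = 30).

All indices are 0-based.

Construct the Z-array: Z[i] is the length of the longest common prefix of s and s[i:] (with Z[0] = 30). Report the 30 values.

[30, 0, 0, 1, 4, 0, 0, 2, 0, 0, 0, 0, 4, 0, 0, 1, 0, 0, 0, 0, 0, 0, 0, 0, 0, 0, 0, 0, 1, 1]

Z[0]=30
i=1: i≥r, start 0; Z[1]=0
i=2: i≥r, start 0; Z[2]=0
i=3: i≥r, start 0; Z[3]=1 scan→box=[3,4)
i=4: i≥r, start 0; Z[4]=4 scan→box=[4,8)
i=5: min(r-i=3, Z[1]=0)=0; Z[5]=0
i=6: min(r-i=2, Z[2]=0)=0; Z[6]=0
i=7: min(r-i=1, Z[3]=1)=1; Z[7]=2 scan→box=[7,9)
i=8: min(r-i=1, Z[1]=0)=0; Z[8]=0
i=9: i≥r, start 0; Z[9]=0
i=10: i≥r, start 0; Z[10]=0
i=11: i≥r, start 0; Z[11]=0
i=12: i≥r, start 0; Z[12]=4 scan→box=[12,16)
i=13: min(r-i=3, Z[1]=0)=0; Z[13]=0
i=14: min(r-i=2, Z[2]=0)=0; Z[14]=0
i=15: min(r-i=1, Z[3]=1)=1; Z[15]=1
i=16: i≥r, start 0; Z[16]=0
i=17: i≥r, start 0; Z[17]=0
i=18: i≥r, start 0; Z[18]=0
i=19: i≥r, start 0; Z[19]=0
i=20: i≥r, start 0; Z[20]=0
i=21: i≥r, start 0; Z[21]=0
i=22: i≥r, start 0; Z[22]=0
i=23: i≥r, start 0; Z[23]=0
i=24: i≥r, start 0; Z[24]=0
i=25: i≥r, start 0; Z[25]=0
i=26: i≥r, start 0; Z[26]=0
i=27: i≥r, start 0; Z[27]=0
i=28: i≥r, start 0; Z[28]=1 scan→box=[28,29)
i=29: i≥r, start 0; Z[29]=1 scan→box=[29,30)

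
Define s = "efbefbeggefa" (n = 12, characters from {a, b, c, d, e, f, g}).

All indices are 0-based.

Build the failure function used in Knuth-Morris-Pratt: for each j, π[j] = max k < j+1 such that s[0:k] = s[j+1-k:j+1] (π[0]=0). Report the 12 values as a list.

π[0] = 0
j=1 s[j]='f': π[1]=0 (border '')
j=2 s[j]='b': π[2]=0 (border '')
j=3 s[j]='e': π[3]=1 (border 'e')
j=4 s[j]='f': π[4]=2 (border 'ef')
j=5 s[j]='b': π[5]=3 (border 'efb')
j=6 s[j]='e': π[6]=4 (border 'efbe')
j=7 s[j]='g': k: 4→1→0; π[7]=0 (border '')
j=8 s[j]='g': π[8]=0 (border '')
j=9 s[j]='e': π[9]=1 (border 'e')
j=10 s[j]='f': π[10]=2 (border 'ef')
j=11 s[j]='a': k: 2→0; π[11]=0 (border '')

[0, 0, 0, 1, 2, 3, 4, 0, 0, 1, 2, 0]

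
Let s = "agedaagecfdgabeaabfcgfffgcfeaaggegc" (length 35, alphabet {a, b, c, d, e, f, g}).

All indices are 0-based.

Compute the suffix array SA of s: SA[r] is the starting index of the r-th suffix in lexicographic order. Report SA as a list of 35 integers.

rank→(start, suffix):
  0 → (15, 'aabfcgfffgcfeaaggegc')
  1 → (4, 'aagecfdgabeaabfcgfffgcfeaaggegc')
  2 → (28, 'aaggegc')
  3 → (12, 'abeaabfcgfffgcfeaaggegc')
  4 → (16, 'abfcgfffgcfeaaggegc')
  5 → (5, 'agecfdgabeaabfcgfffgcfeaaggegc')
  6 → (0, 'agedaagecfdgabeaabfcgfffgcfeaaggegc')
  7 → (29, 'aggegc')
  8 → (13, 'beaabfcgfffgcfeaaggegc')
  9 → (17, 'bfcgfffgcfeaaggegc')
  10 → (34, 'c')
  11 → (8, 'cfdgabeaabfcgfffgcfeaaggegc')
  12 → (25, 'cfeaaggegc')
  13 → (19, 'cgfffgcfeaaggegc')
  14 → (3, 'daagecfdgabeaabfcgfffgcfeaaggegc')
  15 → (10, 'dgabeaabfcgfffgcfeaaggegc')
  16 → (14, 'eaabfcgfffgcfeaaggegc')
  17 → (27, 'eaaggegc')
  18 → (7, 'ecfdgabeaabfcgfffgcfeaaggegc')
  19 → (2, 'edaagecfdgabeaabfcgfffgcfeaaggegc')
  20 → (32, 'egc')
  21 → (18, 'fcgfffgcfeaaggegc')
  22 → (9, 'fdgabeaabfcgfffgcfeaaggegc')
  23 → (26, 'feaaggegc')
  24 → (21, 'fffgcfeaaggegc')
  25 → (22, 'ffgcfeaaggegc')
  26 → (23, 'fgcfeaaggegc')
  27 → (11, 'gabeaabfcgfffgcfeaaggegc')
  28 → (33, 'gc')
  29 → (24, 'gcfeaaggegc')
  30 → (6, 'gecfdgabeaabfcgfffgcfeaaggegc')
  31 → (1, 'gedaagecfdgabeaabfcgfffgcfeaaggegc')
  32 → (31, 'gegc')
  33 → (20, 'gfffgcfeaaggegc')
  34 → (30, 'ggegc')

[15, 4, 28, 12, 16, 5, 0, 29, 13, 17, 34, 8, 25, 19, 3, 10, 14, 27, 7, 2, 32, 18, 9, 26, 21, 22, 23, 11, 33, 24, 6, 1, 31, 20, 30]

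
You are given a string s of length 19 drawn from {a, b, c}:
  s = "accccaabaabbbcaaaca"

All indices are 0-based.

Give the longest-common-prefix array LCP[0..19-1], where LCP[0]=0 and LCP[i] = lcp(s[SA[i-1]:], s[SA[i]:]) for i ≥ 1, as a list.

rank | idx | suffix
   0 |  18 | a
   1 |  14 | aaaca
   2 |   5 | aabaabbbcaaaca
   3 |   8 | aabbbcaaaca
   4 |  15 | aaca
   5 |   6 | abaabbbcaaaca
   6 |   9 | abbbcaaaca
   7 |  16 | aca
   8 |   0 | accccaabaabbbcaaaca
   9 |   7 | baabbbcaaaca
  10 |  10 | bbbcaaaca
  11 |  11 | bbcaaaca
  12 |  12 | bcaaaca
  13 |  17 | ca
  14 |  13 | caaaca
  15 |   4 | caabaabbbcaaaca
  16 |   3 | ccaabaabbbcaaaca
  17 |   2 | cccaabaabbbcaaaca
  18 |   1 | ccccaabaabbbcaaaca

SA = [18, 14, 5, 8, 15, 6, 9, 16, 0, 7, 10, 11, 12, 17, 13, 4, 3, 2, 1]
rank  pair      lcp
   1  s[18:],s[14:]  1  'a'
   2  s[14:],s[5:]  2  'aa'
   3  s[5:],s[8:]  3  'aab'
   4  s[8:],s[15:]  2  'aa'
   5  s[15:],s[6:]  1  'a'
   6  s[6:],s[9:]  2  'ab'
   7  s[9:],s[16:]  1  'a'
   8  s[16:],s[0:]  2  'ac'
   9  s[0:],s[7:]  0  ''
  10  s[7:],s[10:]  1  'b'
  11  s[10:],s[11:]  2  'bb'
  12  s[11:],s[12:]  1  'b'
  13  s[12:],s[17:]  0  ''
  14  s[17:],s[13:]  2  'ca'
  15  s[13:],s[4:]  3  'caa'
  16  s[4:],s[3:]  1  'c'
  17  s[3:],s[2:]  2  'cc'
  18  s[2:],s[1:]  3  'ccc'

[0, 1, 2, 3, 2, 1, 2, 1, 2, 0, 1, 2, 1, 0, 2, 3, 1, 2, 3]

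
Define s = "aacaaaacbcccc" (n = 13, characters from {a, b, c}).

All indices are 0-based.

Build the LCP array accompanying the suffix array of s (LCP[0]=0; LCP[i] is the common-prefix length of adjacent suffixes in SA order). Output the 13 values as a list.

[0, 3, 2, 3, 1, 2, 0, 0, 1, 1, 1, 2, 3]

rank→(start, suffix):
  0 → (3, 'aaaacbcccc')
  1 → (4, 'aaacbcccc')
  2 → (0, 'aacaaaacbcccc')
  3 → (5, 'aacbcccc')
  4 → (1, 'acaaaacbcccc')
  5 → (6, 'acbcccc')
  6 → (8, 'bcccc')
  7 → (12, 'c')
  8 → (2, 'caaaacbcccc')
  9 → (7, 'cbcccc')
  10 → (11, 'cc')
  11 → (10, 'ccc')
  12 → (9, 'cccc')

SA = [3, 4, 0, 5, 1, 6, 8, 12, 2, 7, 11, 10, 9]
rank  pair      lcp
   1  s[3:],s[4:]  3  'aaa'
   2  s[4:],s[0:]  2  'aa'
   3  s[0:],s[5:]  3  'aac'
   4  s[5:],s[1:]  1  'a'
   5  s[1:],s[6:]  2  'ac'
   6  s[6:],s[8:]  0  ''
   7  s[8:],s[12:]  0  ''
   8  s[12:],s[2:]  1  'c'
   9  s[2:],s[7:]  1  'c'
  10  s[7:],s[11:]  1  'c'
  11  s[11:],s[10:]  2  'cc'
  12  s[10:],s[9:]  3  'ccc'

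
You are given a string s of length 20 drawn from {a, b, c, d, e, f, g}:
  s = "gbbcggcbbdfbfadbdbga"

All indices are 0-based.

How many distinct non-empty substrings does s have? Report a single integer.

rank→(start, suffix):
  0 → (19, 'a')
  1 → (13, 'adbdbga')
  2 → (1, 'bbcggcbbdfbfadbdbga')
  3 → (7, 'bbdfbfadbdbga')
  4 → (2, 'bcggcbbdfbfadbdbga')
  5 → (15, 'bdbga')
  6 → (8, 'bdfbfadbdbga')
  7 → (11, 'bfadbdbga')
  8 → (17, 'bga')
  9 → (6, 'cbbdfbfadbdbga')
  10 → (3, 'cggcbbdfbfadbdbga')
  11 → (14, 'dbdbga')
  12 → (16, 'dbga')
  13 → (9, 'dfbfadbdbga')
  14 → (12, 'fadbdbga')
  15 → (10, 'fbfadbdbga')
  16 → (18, 'ga')
  17 → (0, 'gbbcggcbbdfbfadbdbga')
  18 → (5, 'gcbbdfbfadbdbga')
  19 → (4, 'ggcbbdfbfadbdbga')

SA = [19, 13, 1, 7, 2, 15, 8, 11, 17, 6, 3, 14, 16, 9, 12, 10, 18, 0, 5, 4]
[i] adj suffixes → lcp
  [1] 19/13 → 1 ('a')
  [2] 13/1 → 0 ('')
  [3] 1/7 → 2 ('bb')
  [4] 7/2 → 1 ('b')
  [5] 2/15 → 1 ('b')
  [6] 15/8 → 2 ('bd')
  [7] 8/11 → 1 ('b')
  [8] 11/17 → 1 ('b')
  [9] 17/6 → 0 ('')
  [10] 6/3 → 1 ('c')
  [11] 3/14 → 0 ('')
  [12] 14/16 → 2 ('db')
  [13] 16/9 → 1 ('d')
  [14] 9/12 → 0 ('')
  [15] 12/10 → 1 ('f')
  [16] 10/18 → 0 ('')
  [17] 18/0 → 1 ('g')
  [18] 0/5 → 1 ('g')
  [19] 5/4 → 1 ('g')

n(n+1)/2 = 20·21/2 = 210
Σ LCP = 0 + 1 + 0 + 2 + 1 + 1 + 2 + 1 + 1 + 0 + 1 + 0 + 2 + 1 + 0 + 1 + 0 + 1 + 1 + 1 = 17
distinct = 210 − 17 = 193

193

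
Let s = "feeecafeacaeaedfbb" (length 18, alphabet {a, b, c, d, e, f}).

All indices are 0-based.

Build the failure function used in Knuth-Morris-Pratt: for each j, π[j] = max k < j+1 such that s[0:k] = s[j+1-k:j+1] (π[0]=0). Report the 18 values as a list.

[0, 0, 0, 0, 0, 0, 1, 2, 0, 0, 0, 0, 0, 0, 0, 1, 0, 0]

π[0] = 0
j=1 s[j]='e': π[1]=0 (border '')
j=2 s[j]='e': π[2]=0 (border '')
j=3 s[j]='e': π[3]=0 (border '')
j=4 s[j]='c': π[4]=0 (border '')
j=5 s[j]='a': π[5]=0 (border '')
j=6 s[j]='f': π[6]=1 (border 'f')
j=7 s[j]='e': π[7]=2 (border 'fe')
j=8 s[j]='a': k: 2→0; π[8]=0 (border '')
j=9 s[j]='c': π[9]=0 (border '')
j=10 s[j]='a': π[10]=0 (border '')
j=11 s[j]='e': π[11]=0 (border '')
j=12 s[j]='a': π[12]=0 (border '')
j=13 s[j]='e': π[13]=0 (border '')
j=14 s[j]='d': π[14]=0 (border '')
j=15 s[j]='f': π[15]=1 (border 'f')
j=16 s[j]='b': k: 1→0; π[16]=0 (border '')
j=17 s[j]='b': π[17]=0 (border '')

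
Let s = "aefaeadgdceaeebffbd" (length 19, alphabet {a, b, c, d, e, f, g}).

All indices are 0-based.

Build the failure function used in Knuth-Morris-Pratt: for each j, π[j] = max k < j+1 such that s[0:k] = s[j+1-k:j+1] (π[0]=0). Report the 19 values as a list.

[0, 0, 0, 1, 2, 1, 0, 0, 0, 0, 0, 1, 2, 0, 0, 0, 0, 0, 0]

π[0] = 0
j=1 s[j]='e': π[1]=0 (border '')
j=2 s[j]='f': π[2]=0 (border '')
j=3 s[j]='a': π[3]=1 (border 'a')
j=4 s[j]='e': π[4]=2 (border 'ae')
j=5 s[j]='a': k: 2→0; π[5]=1 (border 'a')
j=6 s[j]='d': k: 1→0; π[6]=0 (border '')
j=7 s[j]='g': π[7]=0 (border '')
j=8 s[j]='d': π[8]=0 (border '')
j=9 s[j]='c': π[9]=0 (border '')
j=10 s[j]='e': π[10]=0 (border '')
j=11 s[j]='a': π[11]=1 (border 'a')
j=12 s[j]='e': π[12]=2 (border 'ae')
j=13 s[j]='e': k: 2→0; π[13]=0 (border '')
j=14 s[j]='b': π[14]=0 (border '')
j=15 s[j]='f': π[15]=0 (border '')
j=16 s[j]='f': π[16]=0 (border '')
j=17 s[j]='b': π[17]=0 (border '')
j=18 s[j]='d': π[18]=0 (border '')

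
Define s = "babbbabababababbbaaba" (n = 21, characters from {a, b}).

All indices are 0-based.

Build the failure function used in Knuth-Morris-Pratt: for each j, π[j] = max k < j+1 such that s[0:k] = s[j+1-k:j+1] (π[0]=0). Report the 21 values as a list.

[0, 0, 1, 1, 1, 2, 3, 2, 3, 2, 3, 2, 3, 2, 3, 4, 5, 6, 0, 1, 2]

π[0] = 0
j=1 s[j]='a': π[1]=0 (border '')
j=2 s[j]='b': π[2]=1 (border 'b')
j=3 s[j]='b': k: 1→0; π[3]=1 (border 'b')
j=4 s[j]='b': k: 1→0; π[4]=1 (border 'b')
j=5 s[j]='a': π[5]=2 (border 'ba')
j=6 s[j]='b': π[6]=3 (border 'bab')
j=7 s[j]='a': k: 3→1; π[7]=2 (border 'ba')
j=8 s[j]='b': π[8]=3 (border 'bab')
j=9 s[j]='a': k: 3→1; π[9]=2 (border 'ba')
j=10 s[j]='b': π[10]=3 (border 'bab')
j=11 s[j]='a': k: 3→1; π[11]=2 (border 'ba')
j=12 s[j]='b': π[12]=3 (border 'bab')
j=13 s[j]='a': k: 3→1; π[13]=2 (border 'ba')
j=14 s[j]='b': π[14]=3 (border 'bab')
j=15 s[j]='b': π[15]=4 (border 'babb')
j=16 s[j]='b': π[16]=5 (border 'babbb')
j=17 s[j]='a': π[17]=6 (border 'babbba')
j=18 s[j]='a': k: 6→2→0; π[18]=0 (border '')
j=19 s[j]='b': π[19]=1 (border 'b')
j=20 s[j]='a': π[20]=2 (border 'ba')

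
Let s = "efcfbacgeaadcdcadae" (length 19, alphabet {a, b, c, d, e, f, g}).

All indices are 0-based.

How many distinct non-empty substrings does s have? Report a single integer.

rank→(start, suffix):
  0 → (9, 'aadcdcadae')
  1 → (5, 'acgeaadcdcadae')
  2 → (15, 'adae')
  3 → (10, 'adcdcadae')
  4 → (17, 'ae')
  5 → (4, 'bacgeaadcdcadae')
  6 → (14, 'cadae')
  7 → (12, 'cdcadae')
  8 → (2, 'cfbacgeaadcdcadae')
  9 → (6, 'cgeaadcdcadae')
  10 → (16, 'dae')
  11 → (13, 'dcadae')
  12 → (11, 'dcdcadae')
  13 → (18, 'e')
  14 → (8, 'eaadcdcadae')
  15 → (0, 'efcfbacgeaadcdcadae')
  16 → (3, 'fbacgeaadcdcadae')
  17 → (1, 'fcfbacgeaadcdcadae')
  18 → (7, 'geaadcdcadae')

SA = [9, 5, 15, 10, 17, 4, 14, 12, 2, 6, 16, 13, 11, 18, 8, 0, 3, 1, 7]
i: (SA[i-1],SA[i]) lcp shared
  1: (9,5) 1 'a'
  2: (5,15) 1 'a'
  3: (15,10) 2 'ad'
  4: (10,17) 1 'a'
  5: (17,4) 0 ''
  6: (4,14) 0 ''
  7: (14,12) 1 'c'
  8: (12,2) 1 'c'
  9: (2,6) 1 'c'
  10: (6,16) 0 ''
  11: (16,13) 1 'd'
  12: (13,11) 2 'dc'
  13: (11,18) 0 ''
  14: (18,8) 1 'e'
  15: (8,0) 1 'e'
  16: (0,3) 0 ''
  17: (3,1) 1 'f'
  18: (1,7) 0 ''

n(n+1)/2 = 19·20/2 = 190
Σ LCP = 0 + 1 + 1 + 2 + 1 + 0 + 0 + 1 + 1 + 1 + 0 + 1 + 2 + 0 + 1 + 1 + 0 + 1 + 0 = 14
distinct = 190 − 14 = 176

176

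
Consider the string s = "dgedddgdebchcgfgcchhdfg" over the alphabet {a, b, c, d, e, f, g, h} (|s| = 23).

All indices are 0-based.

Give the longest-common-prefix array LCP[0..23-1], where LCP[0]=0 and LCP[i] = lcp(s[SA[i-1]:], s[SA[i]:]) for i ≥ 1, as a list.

[0, 0, 1, 1, 2, 0, 2, 1, 1, 1, 2, 0, 1, 0, 2, 0, 1, 1, 1, 1, 0, 1, 1]

rank | idx | suffix
   0 |   9 | bchcgfgcchhdfg
   1 |  16 | cchhdfg
   2 |  12 | cgfgcchhdfg
   3 |  10 | chcgfgcchhdfg
   4 |  17 | chhdfg
   5 |   3 | dddgdebchcgfgcchhdfg
   6 |   4 | ddgdebchcgfgcchhdfg
   7 |   7 | debchcgfgcchhdfg
   8 |  20 | dfg
   9 |   5 | dgdebchcgfgcchhdfg
  10 |   0 | dgedddgdebchcgfgcchhdfg
  11 |   8 | ebchcgfgcchhdfg
  12 |   2 | edddgdebchcgfgcchhdfg
  13 |  21 | fg
  14 |  14 | fgcchhdfg
  15 |  22 | g
  16 |  15 | gcchhdfg
  17 |   6 | gdebchcgfgcchhdfg
  18 |   1 | gedddgdebchcgfgcchhdfg
  19 |  13 | gfgcchhdfg
  20 |  11 | hcgfgcchhdfg
  21 |  19 | hdfg
  22 |  18 | hhdfg

SA = [9, 16, 12, 10, 17, 3, 4, 7, 20, 5, 0, 8, 2, 21, 14, 22, 15, 6, 1, 13, 11, 19, 18]
rank  pair      lcp
   1  s[9:],s[16:]  0  ''
   2  s[16:],s[12:]  1  'c'
   3  s[12:],s[10:]  1  'c'
   4  s[10:],s[17:]  2  'ch'
   5  s[17:],s[3:]  0  ''
   6  s[3:],s[4:]  2  'dd'
   7  s[4:],s[7:]  1  'd'
   8  s[7:],s[20:]  1  'd'
   9  s[20:],s[5:]  1  'd'
  10  s[5:],s[0:]  2  'dg'
  11  s[0:],s[8:]  0  ''
  12  s[8:],s[2:]  1  'e'
  13  s[2:],s[21:]  0  ''
  14  s[21:],s[14:]  2  'fg'
  15  s[14:],s[22:]  0  ''
  16  s[22:],s[15:]  1  'g'
  17  s[15:],s[6:]  1  'g'
  18  s[6:],s[1:]  1  'g'
  19  s[1:],s[13:]  1  'g'
  20  s[13:],s[11:]  0  ''
  21  s[11:],s[19:]  1  'h'
  22  s[19:],s[18:]  1  'h'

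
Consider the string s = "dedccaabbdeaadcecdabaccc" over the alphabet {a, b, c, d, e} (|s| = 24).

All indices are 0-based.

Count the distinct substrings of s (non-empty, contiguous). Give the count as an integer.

sorted suffixes:
  #0 SA[0]=5  'aabbdeaadcecdabaccc'
  #1 SA[1]=11  'aadcecdabaccc'
  #2 SA[2]=18  'abaccc'
  #3 SA[3]=6  'abbdeaadcecdabaccc'
  #4 SA[4]=20  'accc'
  #5 SA[5]=12  'adcecdabaccc'
  #6 SA[6]=19  'baccc'
  #7 SA[7]=7  'bbdeaadcecdabaccc'
  #8 SA[8]=8  'bdeaadcecdabaccc'
  #9 SA[9]=23  'c'
  #10 SA[10]=4  'caabbdeaadcecdabaccc'
  #11 SA[11]=22  'cc'
  #12 SA[12]=3  'ccaabbdeaadcecdabaccc'
  #13 SA[13]=21  'ccc'
  #14 SA[14]=16  'cdabaccc'
  #15 SA[15]=14  'cecdabaccc'
  #16 SA[16]=17  'dabaccc'
  #17 SA[17]=2  'dccaabbdeaadcecdabaccc'
  #18 SA[18]=13  'dcecdabaccc'
  #19 SA[19]=9  'deaadcecdabaccc'
  #20 SA[20]=0  'dedccaabbdeaadcecdabaccc'
  #21 SA[21]=10  'eaadcecdabaccc'
  #22 SA[22]=15  'ecdabaccc'
  #23 SA[23]=1  'edccaabbdeaadcecdabaccc'

SA = [5, 11, 18, 6, 20, 12, 19, 7, 8, 23, 4, 22, 3, 21, 16, 14, 17, 2, 13, 9, 0, 10, 15, 1]
rank  pair      lcp
   1  s[5:],s[11:]  2  'aa'
   2  s[11:],s[18:]  1  'a'
   3  s[18:],s[6:]  2  'ab'
   4  s[6:],s[20:]  1  'a'
   5  s[20:],s[12:]  1  'a'
   6  s[12:],s[19:]  0  ''
   7  s[19:],s[7:]  1  'b'
   8  s[7:],s[8:]  1  'b'
   9  s[8:],s[23:]  0  ''
  10  s[23:],s[4:]  1  'c'
  11  s[4:],s[22:]  1  'c'
  12  s[22:],s[3:]  2  'cc'
  13  s[3:],s[21:]  2  'cc'
  14  s[21:],s[16:]  1  'c'
  15  s[16:],s[14:]  1  'c'
  16  s[14:],s[17:]  0  ''
  17  s[17:],s[2:]  1  'd'
  18  s[2:],s[13:]  2  'dc'
  19  s[13:],s[9:]  1  'd'
  20  s[9:],s[0:]  2  'de'
  21  s[0:],s[10:]  0  ''
  22  s[10:],s[15:]  1  'e'
  23  s[15:],s[1:]  1  'e'

n(n+1)/2 = 24·25/2 = 300
Σ LCP = 0 + 2 + 1 + 2 + 1 + 1 + 0 + 1 + 1 + 0 + 1 + 1 + 2 + 2 + 1 + 1 + 0 + 1 + 2 + 1 + 2 + 0 + 1 + 1 = 25
distinct = 300 − 25 = 275

275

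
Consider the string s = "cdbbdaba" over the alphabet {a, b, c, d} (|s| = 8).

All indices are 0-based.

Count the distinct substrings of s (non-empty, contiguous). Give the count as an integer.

rank→(start, suffix):
  0 → (7, 'a')
  1 → (5, 'aba')
  2 → (6, 'ba')
  3 → (2, 'bbdaba')
  4 → (3, 'bdaba')
  5 → (0, 'cdbbdaba')
  6 → (4, 'daba')
  7 → (1, 'dbbdaba')

SA = [7, 5, 6, 2, 3, 0, 4, 1]
rank  pair      lcp
   1  s[7:],s[5:]  1  'a'
   2  s[5:],s[6:]  0  ''
   3  s[6:],s[2:]  1  'b'
   4  s[2:],s[3:]  1  'b'
   5  s[3:],s[0:]  0  ''
   6  s[0:],s[4:]  0  ''
   7  s[4:],s[1:]  1  'd'

n(n+1)/2 = 8·9/2 = 36
Σ LCP = 0 + 1 + 0 + 1 + 1 + 0 + 0 + 1 = 4
distinct = 36 − 4 = 32

32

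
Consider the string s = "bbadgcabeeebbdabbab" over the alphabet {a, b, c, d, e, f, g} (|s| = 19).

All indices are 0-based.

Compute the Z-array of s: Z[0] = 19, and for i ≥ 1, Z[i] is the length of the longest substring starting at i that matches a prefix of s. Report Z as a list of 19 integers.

[19, 1, 0, 0, 0, 0, 0, 1, 0, 0, 0, 2, 1, 0, 0, 3, 1, 0, 1]

Z[0]=19
i=1: fresh scan; Z[1]=1 grow→box=[1,2)
i=2: fresh scan; Z[2]=0
i=3: fresh scan; Z[3]=0
i=4: fresh scan; Z[4]=0
i=5: fresh scan; Z[5]=0
i=6: fresh scan; Z[6]=0
i=7: fresh scan; Z[7]=1 grow→box=[7,8)
i=8: fresh scan; Z[8]=0
i=9: fresh scan; Z[9]=0
i=10: fresh scan; Z[10]=0
i=11: fresh scan; Z[11]=2 grow→box=[11,13)
i=12: min(r-i=1, Z[1]=1)=1; Z[12]=1
i=13: fresh scan; Z[13]=0
i=14: fresh scan; Z[14]=0
i=15: fresh scan; Z[15]=3 grow→box=[15,18)
i=16: min(r-i=2, Z[1]=1)=1; Z[16]=1
i=17: min(r-i=1, Z[2]=0)=0; Z[17]=0
i=18: fresh scan; Z[18]=1 grow→box=[18,19)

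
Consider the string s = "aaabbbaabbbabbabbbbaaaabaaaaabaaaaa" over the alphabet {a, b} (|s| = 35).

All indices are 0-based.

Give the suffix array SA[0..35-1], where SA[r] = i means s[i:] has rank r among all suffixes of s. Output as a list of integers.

sorted suffixes:
  #0 SA[0]=34  'a'
  #1 SA[1]=33  'aa'
  #2 SA[2]=32  'aaa'
  #3 SA[3]=31  'aaaa'
  #4 SA[4]=30  'aaaaa'
  #5 SA[5]=24  'aaaaabaaaaa'
  #6 SA[6]=25  'aaaabaaaaa'
  #7 SA[7]=19  'aaaabaaaaabaaaaa'
  #8 SA[8]=26  'aaabaaaaa'
  #9 SA[9]=20  'aaabaaaaabaaaaa'
  #10 SA[10]=0  'aaabbbaabbbabbabbbbaaaabaaaaabaaaaa'
  #11 SA[11]=27  'aabaaaaa'
  #12 SA[12]=21  'aabaaaaabaaaaa'
  #13 SA[13]=1  'aabbbaabbbabbabbbbaaaabaaaaabaaaaa'
  #14 SA[14]=6  'aabbbabbabbbbaaaabaaaaabaaaaa'
  #15 SA[15]=28  'abaaaaa'
  #16 SA[16]=22  'abaaaaabaaaaa'
  #17 SA[17]=11  'abbabbbbaaaabaaaaabaaaaa'
  #18 SA[18]=2  'abbbaabbbabbabbbbaaaabaaaaabaaaaa'
  #19 SA[19]=7  'abbbabbabbbbaaaabaaaaabaaaaa'
  #20 SA[20]=14  'abbbbaaaabaaaaabaaaaa'
  #21 SA[21]=29  'baaaaa'
  #22 SA[22]=23  'baaaaabaaaaa'
  #23 SA[23]=18  'baaaabaaaaabaaaaa'
  #24 SA[24]=5  'baabbbabbabbbbaaaabaaaaabaaaaa'
  #25 SA[25]=10  'babbabbbbaaaabaaaaabaaaaa'
  #26 SA[26]=13  'babbbbaaaabaaaaabaaaaa'
  #27 SA[27]=17  'bbaaaabaaaaabaaaaa'
  #28 SA[28]=4  'bbaabbbabbabbbbaaaabaaaaabaaaaa'
  #29 SA[29]=9  'bbabbabbbbaaaabaaaaabaaaaa'
  #30 SA[30]=12  'bbabbbbaaaabaaaaabaaaaa'
  #31 SA[31]=16  'bbbaaaabaaaaabaaaaa'
  #32 SA[32]=3  'bbbaabbbabbabbbbaaaabaaaaabaaaaa'
  #33 SA[33]=8  'bbbabbabbbbaaaabaaaaabaaaaa'
  #34 SA[34]=15  'bbbbaaaabaaaaabaaaaa'

[34, 33, 32, 31, 30, 24, 25, 19, 26, 20, 0, 27, 21, 1, 6, 28, 22, 11, 2, 7, 14, 29, 23, 18, 5, 10, 13, 17, 4, 9, 12, 16, 3, 8, 15]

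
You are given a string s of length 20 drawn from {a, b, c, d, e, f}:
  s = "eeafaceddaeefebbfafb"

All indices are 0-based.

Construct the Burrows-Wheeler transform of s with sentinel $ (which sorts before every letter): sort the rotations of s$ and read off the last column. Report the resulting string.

bfdeffebadeefc$aeabae

rank  rotation               last
    0  $eeafaceddaeefebbfafb  b
    1  aceddaeefebbfafb$eeaf  f
    2  aeefebbfafb$eeafacedd  d
    3  afaceddaeefebbfafb$ee  e
    4  afb$eeafaceddaeefebbf  f
    5  b$eeafaceddaeefebbfaf  f
    6  bbfafb$eeafaceddaeefe  e
    7  bfafb$eeafaceddaeefeb  b
    8  ceddaeefebbfafb$eeafa  a
    9  daeefebbfafb$eeafaced  d
   10  ddaeefebbfafb$eeaface  e
   11  eafaceddaeefebbfafb$e  e
   12  ebbfafb$eeafaceddaeef  f
   13  eddaeefebbfafb$eeafac  c
   14  eeafaceddaeefebbfafb$  $
   15  eefebbfafb$eeafacedda  a
   16  efebbfafb$eeafaceddae  e
   17  faceddaeefebbfafb$eea  a
   18  fafb$eeafaceddaeefebb  b
   19  fb$eeafaceddaeefebbfa  a
   20  febbfafb$eeafaceddaee  e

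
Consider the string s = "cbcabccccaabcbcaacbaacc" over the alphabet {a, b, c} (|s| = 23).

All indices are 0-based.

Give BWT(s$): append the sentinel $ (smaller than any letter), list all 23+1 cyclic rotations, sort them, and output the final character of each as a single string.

cccbacaacccaaccbbab$accb

rank  rotation                  last
    0  $cbcabccccaabcbcaacbaacc  c
    1  aabcbcaacbaacc$cbcabcccc  c
    2  aacbaacc$cbcabccccaabcbc  c
    3  aacc$cbcabccccaabcbcaacb  b
    4  abcbcaacbaacc$cbcabcccca  a
    5  abccccaabcbcaacbaacc$cbc  c
    6  acbaacc$cbcabccccaabcbca  a
    7  acc$cbcabccccaabcbcaacba  a
    8  baacc$cbcabccccaabcbcaac  c
    9  bcaacbaacc$cbcabccccaabc  c
   10  bcabccccaabcbcaacbaacc$c  c
   11  bcbcaacbaacc$cbcabccccaa  a
   12  bccccaabcbcaacbaacc$cbca  a
   13  c$cbcabccccaabcbcaacbaac  c
   14  caabcbcaacbaacc$cbcabccc  c
   15  caacbaacc$cbcabccccaabcb  b
   16  cabccccaabcbcaacbaacc$cb  b
   17  cbaacc$cbcabccccaabcbcaa  a
   18  cbcaacbaacc$cbcabccccaab  b
   19  cbcabccccaabcbcaacbaacc$  $
   20  cc$cbcabccccaabcbcaacbaa  a
   21  ccaabcbcaacbaacc$cbcabcc  c
   22  cccaabcbcaacbaacc$cbcabc  c
   23  ccccaabcbcaacbaacc$cbcab  b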